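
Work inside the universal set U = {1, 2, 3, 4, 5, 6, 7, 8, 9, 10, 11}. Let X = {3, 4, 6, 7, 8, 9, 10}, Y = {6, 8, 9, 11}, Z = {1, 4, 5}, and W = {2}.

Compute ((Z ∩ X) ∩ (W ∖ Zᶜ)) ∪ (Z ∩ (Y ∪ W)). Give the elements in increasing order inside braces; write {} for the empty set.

{}

Z ∩ X = {4}
Zᶜ = {2, 3, 6, 7, 8, 9, 10, 11}
W ∖ Zᶜ = {}
(Z ∩ X) ∩ (W ∖ Zᶜ) = {}
Y ∪ W = {2, 6, 8, 9, 11}
Z ∩ (Y ∪ W) = {}
((Z ∩ X) ∩ (W ∖ Zᶜ)) ∪ (Z ∩ (Y ∪ W)) = {}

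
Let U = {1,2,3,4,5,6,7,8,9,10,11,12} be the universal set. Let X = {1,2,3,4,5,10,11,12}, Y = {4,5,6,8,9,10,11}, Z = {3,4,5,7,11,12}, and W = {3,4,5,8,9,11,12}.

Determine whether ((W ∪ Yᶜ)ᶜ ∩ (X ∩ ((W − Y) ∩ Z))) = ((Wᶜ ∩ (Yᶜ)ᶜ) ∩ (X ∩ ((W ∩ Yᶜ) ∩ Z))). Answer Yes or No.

Yes

Yᶜ = {1,2,3,7,12}
W ∪ Yᶜ = {1,2,3,4,5,7,8,9,11,12}
(W ∪ Yᶜ)ᶜ = {6,10}
W − Y = {3,12}
(W − Y) ∩ Z = {3,12}
X ∩ ((W − Y) ∩ Z) = {3,12}
(W ∪ Yᶜ)ᶜ ∩ (X ∩ ((W − Y) ∩ Z)) = {}
Wᶜ = {1,2,6,7,10}
(Yᶜ)ᶜ = {4,5,6,8,9,10,11}
Wᶜ ∩ (Yᶜ)ᶜ = {6,10}
W ∩ Yᶜ = {3,12}
(W ∩ Yᶜ) ∩ Z = {3,12}
X ∩ ((W ∩ Yᶜ) ∩ Z) = {3,12}
(Wᶜ ∩ (Yᶜ)ᶜ) ∩ (X ∩ ((W ∩ Yᶜ) ∩ Z)) = {}
Both equal {}, so (W ∪ Yᶜ)ᶜ ∩ (X ∩ ((W − Y) ∩ Z)) = (Wᶜ ∩ (Yᶜ)ᶜ) ∩ (X ∩ ((W ∩ Yᶜ) ∩ Z)).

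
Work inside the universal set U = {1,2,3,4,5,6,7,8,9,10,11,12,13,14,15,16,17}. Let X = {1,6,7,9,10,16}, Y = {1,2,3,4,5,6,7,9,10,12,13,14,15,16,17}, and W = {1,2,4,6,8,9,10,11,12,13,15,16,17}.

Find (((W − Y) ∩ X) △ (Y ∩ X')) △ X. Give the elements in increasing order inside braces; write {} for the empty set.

{1,2,3,4,5,6,7,9,10,12,13,14,15,16,17}

W − Y = {8,11}
(W − Y) ∩ X = {}
X' = {2,3,4,5,8,11,12,13,14,15,17}
Y ∩ X' = {2,3,4,5,12,13,14,15,17}
((W − Y) ∩ X) △ (Y ∩ X') = {2,3,4,5,12,13,14,15,17}
(((W − Y) ∩ X) △ (Y ∩ X')) △ X = {1,2,3,4,5,6,7,9,10,12,13,14,15,16,17}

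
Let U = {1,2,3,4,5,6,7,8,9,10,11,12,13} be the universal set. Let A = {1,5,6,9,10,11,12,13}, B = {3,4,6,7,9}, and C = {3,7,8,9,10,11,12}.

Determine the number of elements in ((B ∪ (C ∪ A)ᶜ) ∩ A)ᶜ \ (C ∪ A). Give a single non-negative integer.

C ∪ A = {1,3,5,6,7,8,9,10,11,12,13}
(C ∪ A)ᶜ = {2,4}
B ∪ (C ∪ A)ᶜ = {2,3,4,6,7,9}
(B ∪ (C ∪ A)ᶜ) ∩ A = {6,9}
((B ∪ (C ∪ A)ᶜ) ∩ A)ᶜ = {1,2,3,4,5,7,8,10,11,12,13}
((B ∪ (C ∪ A)ᶜ) ∩ A)ᶜ \ (C ∪ A) = {2,4}
|((B ∪ (C ∪ A)ᶜ) ∩ A)ᶜ \ (C ∪ A)| = 2

2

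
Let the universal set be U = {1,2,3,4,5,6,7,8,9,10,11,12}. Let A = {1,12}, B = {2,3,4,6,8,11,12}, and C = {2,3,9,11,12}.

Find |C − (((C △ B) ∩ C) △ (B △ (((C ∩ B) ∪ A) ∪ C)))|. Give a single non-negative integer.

C △ B = {4,6,8,9}
(C △ B) ∩ C = {9}
C ∩ B = {2,3,11,12}
(C ∩ B) ∪ A = {1,2,3,11,12}
((C ∩ B) ∪ A) ∪ C = {1,2,3,9,11,12}
B △ (((C ∩ B) ∪ A) ∪ C) = {1,4,6,8,9}
((C △ B) ∩ C) △ (B △ (((C ∩ B) ∪ A) ∪ C)) = {1,4,6,8}
C − (((C △ B) ∩ C) △ (B △ (((C ∩ B) ∪ A) ∪ C))) = {2,3,9,11,12}
|C − (((C △ B) ∩ C) △ (B △ (((C ∩ B) ∪ A) ∪ C)))| = 5

5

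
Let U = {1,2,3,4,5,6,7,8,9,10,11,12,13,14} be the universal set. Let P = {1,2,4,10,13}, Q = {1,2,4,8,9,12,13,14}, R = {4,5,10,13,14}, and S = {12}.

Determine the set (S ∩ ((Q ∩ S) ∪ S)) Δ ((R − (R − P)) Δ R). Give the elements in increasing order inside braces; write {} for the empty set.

Q ∩ S = {12}
(Q ∩ S) ∪ S = {12}
S ∩ ((Q ∩ S) ∪ S) = {12}
R − P = {5,14}
R − (R − P) = {4,10,13}
(R − (R − P)) Δ R = {5,14}
(S ∩ ((Q ∩ S) ∪ S)) Δ ((R − (R − P)) Δ R) = {5,12,14}

{5,12,14}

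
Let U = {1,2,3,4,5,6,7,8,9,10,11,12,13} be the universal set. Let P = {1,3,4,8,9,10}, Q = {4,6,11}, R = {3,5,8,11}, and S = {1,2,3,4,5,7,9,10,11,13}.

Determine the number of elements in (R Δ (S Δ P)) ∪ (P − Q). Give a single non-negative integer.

S Δ P = {2,5,7,8,11,13}
R Δ (S Δ P) = {2,3,7,13}
P − Q = {1,3,8,9,10}
(R Δ (S Δ P)) ∪ (P − Q) = {1,2,3,7,8,9,10,13}
|(R Δ (S Δ P)) ∪ (P − Q)| = 8

8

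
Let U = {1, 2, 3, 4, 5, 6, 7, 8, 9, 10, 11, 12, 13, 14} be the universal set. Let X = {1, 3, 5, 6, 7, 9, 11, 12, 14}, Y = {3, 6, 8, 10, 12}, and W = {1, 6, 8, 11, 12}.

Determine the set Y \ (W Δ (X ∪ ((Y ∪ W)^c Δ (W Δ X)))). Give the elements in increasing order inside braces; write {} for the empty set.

{6, 8, 10, 12}

Y ∪ W = {1, 3, 6, 8, 10, 11, 12}
(Y ∪ W)^c = {2, 4, 5, 7, 9, 13, 14}
W Δ X = {3, 5, 7, 8, 9, 14}
(Y ∪ W)^c Δ (W Δ X) = {2, 3, 4, 8, 13}
X ∪ ((Y ∪ W)^c Δ (W Δ X)) = {1, 2, 3, 4, 5, 6, 7, 8, 9, 11, 12, 13, 14}
W Δ (X ∪ ((Y ∪ W)^c Δ (W Δ X))) = {2, 3, 4, 5, 7, 9, 13, 14}
Y \ (W Δ (X ∪ ((Y ∪ W)^c Δ (W Δ X)))) = {6, 8, 10, 12}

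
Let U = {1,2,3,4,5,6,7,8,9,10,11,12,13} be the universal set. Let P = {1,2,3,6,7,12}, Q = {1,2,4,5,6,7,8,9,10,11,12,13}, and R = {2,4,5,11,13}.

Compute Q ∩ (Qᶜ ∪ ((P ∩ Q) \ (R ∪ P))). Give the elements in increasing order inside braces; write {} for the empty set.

{}

Qᶜ = {3}
P ∩ Q = {1,2,6,7,12}
R ∪ P = {1,2,3,4,5,6,7,11,12,13}
(P ∩ Q) \ (R ∪ P) = {}
Qᶜ ∪ ((P ∩ Q) \ (R ∪ P)) = {3}
Q ∩ (Qᶜ ∪ ((P ∩ Q) \ (R ∪ P))) = {}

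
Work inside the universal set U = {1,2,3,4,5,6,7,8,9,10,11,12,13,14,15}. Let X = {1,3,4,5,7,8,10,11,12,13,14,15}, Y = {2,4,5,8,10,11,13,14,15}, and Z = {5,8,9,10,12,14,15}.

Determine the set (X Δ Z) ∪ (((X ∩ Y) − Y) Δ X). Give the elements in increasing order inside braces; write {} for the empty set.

{1,3,4,5,7,8,9,10,11,12,13,14,15}

X Δ Z = {1,3,4,7,9,11,13}
X ∩ Y = {4,5,8,10,11,13,14,15}
(X ∩ Y) − Y = {}
((X ∩ Y) − Y) Δ X = {1,3,4,5,7,8,10,11,12,13,14,15}
(X Δ Z) ∪ (((X ∩ Y) − Y) Δ X) = {1,3,4,5,7,8,9,10,11,12,13,14,15}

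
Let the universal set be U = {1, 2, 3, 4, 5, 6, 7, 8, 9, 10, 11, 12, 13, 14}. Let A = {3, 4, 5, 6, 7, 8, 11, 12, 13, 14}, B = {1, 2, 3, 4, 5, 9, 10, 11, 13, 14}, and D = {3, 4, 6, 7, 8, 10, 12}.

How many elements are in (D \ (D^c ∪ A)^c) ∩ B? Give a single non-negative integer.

D^c = {1, 2, 5, 9, 11, 13, 14}
D^c ∪ A = {1, 2, 3, 4, 5, 6, 7, 8, 9, 11, 12, 13, 14}
(D^c ∪ A)^c = {10}
D \ (D^c ∪ A)^c = {3, 4, 6, 7, 8, 12}
(D \ (D^c ∪ A)^c) ∩ B = {3, 4}
|(D \ (D^c ∪ A)^c) ∩ B| = 2

2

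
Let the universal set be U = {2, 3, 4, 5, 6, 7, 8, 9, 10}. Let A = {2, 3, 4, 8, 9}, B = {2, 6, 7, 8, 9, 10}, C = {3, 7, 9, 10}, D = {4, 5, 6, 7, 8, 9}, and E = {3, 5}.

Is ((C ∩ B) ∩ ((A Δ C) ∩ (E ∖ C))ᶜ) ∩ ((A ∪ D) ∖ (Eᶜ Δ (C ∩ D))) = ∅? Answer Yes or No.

C ∩ B = {7, 9, 10}
A Δ C = {2, 4, 7, 8, 10}
E ∖ C = {5}
(A Δ C) ∩ (E ∖ C) = {}
((A Δ C) ∩ (E ∖ C))ᶜ = {2, 3, 4, 5, 6, 7, 8, 9, 10}
(C ∩ B) ∩ ((A Δ C) ∩ (E ∖ C))ᶜ = {7, 9, 10}
A ∪ D = {2, 3, 4, 5, 6, 7, 8, 9}
Eᶜ = {2, 4, 6, 7, 8, 9, 10}
C ∩ D = {7, 9}
Eᶜ Δ (C ∩ D) = {2, 4, 6, 8, 10}
(A ∪ D) ∖ (Eᶜ Δ (C ∩ D)) = {3, 5, 7, 9}
7 lies in both, so they are not disjoint.

No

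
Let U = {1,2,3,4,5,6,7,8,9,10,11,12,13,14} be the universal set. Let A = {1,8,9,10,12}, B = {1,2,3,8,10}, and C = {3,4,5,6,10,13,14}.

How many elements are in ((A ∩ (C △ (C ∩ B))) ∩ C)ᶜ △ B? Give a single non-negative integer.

9

C ∩ B = {3,10}
C △ (C ∩ B) = {4,5,6,13,14}
A ∩ (C △ (C ∩ B)) = {}
(A ∩ (C △ (C ∩ B))) ∩ C = {}
((A ∩ (C △ (C ∩ B))) ∩ C)ᶜ = {1,2,3,4,5,6,7,8,9,10,11,12,13,14}
((A ∩ (C △ (C ∩ B))) ∩ C)ᶜ △ B = {4,5,6,7,9,11,12,13,14}
|((A ∩ (C △ (C ∩ B))) ∩ C)ᶜ △ B| = 9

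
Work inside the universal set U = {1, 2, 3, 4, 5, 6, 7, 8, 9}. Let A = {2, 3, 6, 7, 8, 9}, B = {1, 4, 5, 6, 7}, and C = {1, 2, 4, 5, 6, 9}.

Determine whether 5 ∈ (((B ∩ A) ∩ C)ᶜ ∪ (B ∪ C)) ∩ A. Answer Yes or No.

No

5 ∈ B and 5 ∉ A, so 5 ∉ B ∩ A
5 ∉ (B ∩ A) and 5 ∈ C, so 5 ∉ (B ∩ A) ∩ C
5 ∈ ((B ∩ A) ∩ C)ᶜ since 5 ∉ ((B ∩ A) ∩ C)
5 ∈ B and 5 ∈ C, so 5 ∈ B ∪ C
5 ∈ ((B ∩ A) ∩ C)ᶜ and 5 ∈ (B ∪ C), so 5 ∈ ((B ∩ A) ∩ C)ᶜ ∪ (B ∪ C)
5 ∈ (((B ∩ A) ∩ C)ᶜ ∪ (B ∪ C)) and 5 ∉ A, so 5 ∉ (((B ∩ A) ∩ C)ᶜ ∪ (B ∪ C)) ∩ A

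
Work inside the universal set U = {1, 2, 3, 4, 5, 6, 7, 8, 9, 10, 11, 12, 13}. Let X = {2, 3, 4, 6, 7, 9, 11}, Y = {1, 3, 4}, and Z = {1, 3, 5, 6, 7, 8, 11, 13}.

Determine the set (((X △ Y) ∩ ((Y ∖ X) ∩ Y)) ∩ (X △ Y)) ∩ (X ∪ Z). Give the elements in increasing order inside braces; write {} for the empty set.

{1}

X △ Y = {1, 2, 6, 7, 9, 11}
Y ∖ X = {1}
(Y ∖ X) ∩ Y = {1}
(X △ Y) ∩ ((Y ∖ X) ∩ Y) = {1}
((X △ Y) ∩ ((Y ∖ X) ∩ Y)) ∩ (X △ Y) = {1}
X ∪ Z = {1, 2, 3, 4, 5, 6, 7, 8, 9, 11, 13}
(((X △ Y) ∩ ((Y ∖ X) ∩ Y)) ∩ (X △ Y)) ∩ (X ∪ Z) = {1}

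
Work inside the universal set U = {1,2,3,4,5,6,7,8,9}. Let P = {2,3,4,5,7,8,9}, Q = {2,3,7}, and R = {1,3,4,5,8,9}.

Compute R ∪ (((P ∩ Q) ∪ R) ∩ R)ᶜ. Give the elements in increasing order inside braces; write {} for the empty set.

{1,2,3,4,5,6,7,8,9}

P ∩ Q = {2,3,7}
(P ∩ Q) ∪ R = {1,2,3,4,5,7,8,9}
((P ∩ Q) ∪ R) ∩ R = {1,3,4,5,8,9}
(((P ∩ Q) ∪ R) ∩ R)ᶜ = {2,6,7}
R ∪ (((P ∩ Q) ∪ R) ∩ R)ᶜ = {1,2,3,4,5,6,7,8,9}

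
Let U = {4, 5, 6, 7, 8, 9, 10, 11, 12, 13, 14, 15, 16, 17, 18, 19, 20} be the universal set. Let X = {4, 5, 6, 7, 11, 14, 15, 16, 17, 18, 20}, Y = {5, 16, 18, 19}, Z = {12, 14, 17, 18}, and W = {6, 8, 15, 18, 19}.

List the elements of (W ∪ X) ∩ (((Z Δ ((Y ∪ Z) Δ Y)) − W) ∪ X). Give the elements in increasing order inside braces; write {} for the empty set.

{4, 5, 6, 7, 11, 14, 15, 16, 17, 18, 20}

W ∪ X = {4, 5, 6, 7, 8, 11, 14, 15, 16, 17, 18, 19, 20}
Y ∪ Z = {5, 12, 14, 16, 17, 18, 19}
(Y ∪ Z) Δ Y = {12, 14, 17}
Z Δ ((Y ∪ Z) Δ Y) = {18}
(Z Δ ((Y ∪ Z) Δ Y)) − W = {}
((Z Δ ((Y ∪ Z) Δ Y)) − W) ∪ X = {4, 5, 6, 7, 11, 14, 15, 16, 17, 18, 20}
(W ∪ X) ∩ (((Z Δ ((Y ∪ Z) Δ Y)) − W) ∪ X) = {4, 5, 6, 7, 11, 14, 15, 16, 17, 18, 20}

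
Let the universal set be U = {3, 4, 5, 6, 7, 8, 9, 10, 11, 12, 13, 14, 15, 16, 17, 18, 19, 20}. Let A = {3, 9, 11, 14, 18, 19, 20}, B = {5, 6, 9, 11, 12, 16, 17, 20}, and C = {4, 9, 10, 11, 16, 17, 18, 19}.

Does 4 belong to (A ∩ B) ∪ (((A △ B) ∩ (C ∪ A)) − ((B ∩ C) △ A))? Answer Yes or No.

4 ∉ A and 4 ∉ B, so 4 ∉ A ∩ B
4 ∉ A and 4 ∉ B, so 4 ∉ A △ B
4 ∈ C and 4 ∉ A, so 4 ∈ C ∪ A
4 ∉ (A △ B) and 4 ∈ (C ∪ A), so 4 ∉ (A △ B) ∩ (C ∪ A)
4 ∉ B and 4 ∈ C, so 4 ∉ B ∩ C
4 ∉ (B ∩ C) and 4 ∉ A, so 4 ∉ (B ∩ C) △ A
4 ∉ ((A △ B) ∩ (C ∪ A)) and 4 ∉ ((B ∩ C) △ A), so 4 ∉ ((A △ B) ∩ (C ∪ A)) − ((B ∩ C) △ A)
4 ∉ (A ∩ B) and 4 ∉ (((A △ B) ∩ (C ∪ A)) − ((B ∩ C) △ A)), so 4 ∉ (A ∩ B) ∪ (((A △ B) ∩ (C ∪ A)) − ((B ∩ C) △ A))

No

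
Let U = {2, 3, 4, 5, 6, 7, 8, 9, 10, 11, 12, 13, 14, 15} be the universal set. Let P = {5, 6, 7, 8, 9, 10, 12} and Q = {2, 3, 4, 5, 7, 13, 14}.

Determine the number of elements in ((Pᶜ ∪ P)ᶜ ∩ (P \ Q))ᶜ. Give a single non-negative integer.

Pᶜ = {2, 3, 4, 11, 13, 14, 15}
Pᶜ ∪ P = {2, 3, 4, 5, 6, 7, 8, 9, 10, 11, 12, 13, 14, 15}
(Pᶜ ∪ P)ᶜ = {}
P \ Q = {6, 8, 9, 10, 12}
(Pᶜ ∪ P)ᶜ ∩ (P \ Q) = {}
((Pᶜ ∪ P)ᶜ ∩ (P \ Q))ᶜ = {2, 3, 4, 5, 6, 7, 8, 9, 10, 11, 12, 13, 14, 15}
|((Pᶜ ∪ P)ᶜ ∩ (P \ Q))ᶜ| = 14

14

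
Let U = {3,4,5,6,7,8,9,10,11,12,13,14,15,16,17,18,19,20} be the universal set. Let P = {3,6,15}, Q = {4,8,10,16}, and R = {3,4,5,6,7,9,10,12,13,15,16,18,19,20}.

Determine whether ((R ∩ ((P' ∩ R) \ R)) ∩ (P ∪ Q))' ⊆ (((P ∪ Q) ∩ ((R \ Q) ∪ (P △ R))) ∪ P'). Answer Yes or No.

Yes

P' = {4,5,7,8,9,10,11,12,13,14,16,17,18,19,20}
P' ∩ R = {4,5,7,9,10,12,13,16,18,19,20}
(P' ∩ R) \ R = {}
R ∩ ((P' ∩ R) \ R) = {}
P ∪ Q = {3,4,6,8,10,15,16}
(R ∩ ((P' ∩ R) \ R)) ∩ (P ∪ Q) = {}
((R ∩ ((P' ∩ R) \ R)) ∩ (P ∪ Q))' = {3,4,5,6,7,8,9,10,11,12,13,14,15,16,17,18,19,20}
R \ Q = {3,5,6,7,9,12,13,15,18,19,20}
P △ R = {4,5,7,9,10,12,13,16,18,19,20}
(R \ Q) ∪ (P △ R) = {3,4,5,6,7,9,10,12,13,15,16,18,19,20}
(P ∪ Q) ∩ ((R \ Q) ∪ (P △ R)) = {3,4,6,10,15,16}
((P ∪ Q) ∩ ((R \ Q) ∪ (P △ R))) ∪ P' = {3,4,5,6,7,8,9,10,11,12,13,14,15,16,17,18,19,20}
Every element of {3,4,5,6,7,8,9,10,11,12,13,14,15,16,17,18,19,20} is in {3,4,5,6,7,8,9,10,11,12,13,14,15,16,17,18,19,20}, so ((R ∩ ((P' ∩ R) \ R)) ∩ (P ∪ Q))' ⊆ ((P ∪ Q) ∩ ((R \ Q) ∪ (P △ R))) ∪ P'.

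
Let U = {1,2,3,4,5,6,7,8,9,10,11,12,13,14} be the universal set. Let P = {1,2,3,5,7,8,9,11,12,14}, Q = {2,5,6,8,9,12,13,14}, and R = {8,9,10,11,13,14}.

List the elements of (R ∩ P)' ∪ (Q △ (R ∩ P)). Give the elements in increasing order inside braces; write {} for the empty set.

R ∩ P = {8,9,11,14}
(R ∩ P)' = {1,2,3,4,5,6,7,10,12,13}
Q △ (R ∩ P) = {2,5,6,11,12,13}
(R ∩ P)' ∪ (Q △ (R ∩ P)) = {1,2,3,4,5,6,7,10,11,12,13}

{1,2,3,4,5,6,7,10,11,12,13}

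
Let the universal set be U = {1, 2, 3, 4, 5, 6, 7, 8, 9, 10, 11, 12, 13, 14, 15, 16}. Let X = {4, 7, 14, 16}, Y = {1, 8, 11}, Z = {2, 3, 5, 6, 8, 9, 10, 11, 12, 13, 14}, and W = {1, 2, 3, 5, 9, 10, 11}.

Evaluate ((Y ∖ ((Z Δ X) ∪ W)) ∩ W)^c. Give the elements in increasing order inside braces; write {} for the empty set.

{1, 2, 3, 4, 5, 6, 7, 8, 9, 10, 11, 12, 13, 14, 15, 16}

Z Δ X = {2, 3, 4, 5, 6, 7, 8, 9, 10, 11, 12, 13, 16}
(Z Δ X) ∪ W = {1, 2, 3, 4, 5, 6, 7, 8, 9, 10, 11, 12, 13, 16}
Y ∖ ((Z Δ X) ∪ W) = {}
(Y ∖ ((Z Δ X) ∪ W)) ∩ W = {}
((Y ∖ ((Z Δ X) ∪ W)) ∩ W)^c = {1, 2, 3, 4, 5, 6, 7, 8, 9, 10, 11, 12, 13, 14, 15, 16}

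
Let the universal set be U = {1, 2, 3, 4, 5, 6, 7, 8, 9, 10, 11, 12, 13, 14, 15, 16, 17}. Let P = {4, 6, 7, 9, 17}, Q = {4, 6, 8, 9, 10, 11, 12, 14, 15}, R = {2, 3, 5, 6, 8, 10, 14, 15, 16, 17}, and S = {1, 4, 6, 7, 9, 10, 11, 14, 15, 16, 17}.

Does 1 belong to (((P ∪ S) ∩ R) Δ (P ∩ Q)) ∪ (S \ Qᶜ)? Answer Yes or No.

No

1 ∉ P and 1 ∈ S, so 1 ∈ P ∪ S
1 ∈ (P ∪ S) and 1 ∉ R, so 1 ∉ (P ∪ S) ∩ R
1 ∉ P and 1 ∉ Q, so 1 ∉ P ∩ Q
1 ∉ ((P ∪ S) ∩ R) and 1 ∉ (P ∩ Q), so 1 ∉ ((P ∪ S) ∩ R) Δ (P ∩ Q)
1 ∉ Q, so 1 ∈ Qᶜ
1 ∈ S and 1 ∈ Qᶜ, so 1 ∉ S \ Qᶜ
1 ∉ (((P ∪ S) ∩ R) Δ (P ∩ Q)) and 1 ∉ (S \ Qᶜ), so 1 ∉ (((P ∪ S) ∩ R) Δ (P ∩ Q)) ∪ (S \ Qᶜ)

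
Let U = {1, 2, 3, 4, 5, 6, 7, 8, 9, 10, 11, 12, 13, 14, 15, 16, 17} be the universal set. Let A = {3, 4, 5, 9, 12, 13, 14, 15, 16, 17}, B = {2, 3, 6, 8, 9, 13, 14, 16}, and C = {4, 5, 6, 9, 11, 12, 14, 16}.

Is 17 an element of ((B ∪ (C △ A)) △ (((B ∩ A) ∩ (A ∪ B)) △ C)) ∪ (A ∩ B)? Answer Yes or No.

Yes

17 ∉ C and 17 ∈ A, so 17 ∈ C △ A
17 ∉ B and 17 ∈ (C △ A), so 17 ∈ B ∪ (C △ A)
17 ∉ B and 17 ∈ A, so 17 ∉ B ∩ A
17 ∈ A and 17 ∉ B, so 17 ∈ A ∪ B
17 ∉ (B ∩ A) and 17 ∈ (A ∪ B), so 17 ∉ (B ∩ A) ∩ (A ∪ B)
17 ∉ ((B ∩ A) ∩ (A ∪ B)) and 17 ∉ C, so 17 ∉ ((B ∩ A) ∩ (A ∪ B)) △ C
17 ∈ (B ∪ (C △ A)) and 17 ∉ (((B ∩ A) ∩ (A ∪ B)) △ C), so 17 ∈ (B ∪ (C △ A)) △ (((B ∩ A) ∩ (A ∪ B)) △ C)
17 ∈ A and 17 ∉ B, so 17 ∉ A ∩ B
17 ∈ ((B ∪ (C △ A)) △ (((B ∩ A) ∩ (A ∪ B)) △ C)) and 17 ∉ (A ∩ B), so 17 ∈ ((B ∪ (C △ A)) △ (((B ∩ A) ∩ (A ∪ B)) △ C)) ∪ (A ∩ B)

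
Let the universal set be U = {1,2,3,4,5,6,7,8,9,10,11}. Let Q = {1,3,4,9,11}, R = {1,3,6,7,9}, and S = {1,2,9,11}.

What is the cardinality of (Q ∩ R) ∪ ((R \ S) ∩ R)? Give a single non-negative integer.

Q ∩ R = {1,3,9}
R \ S = {3,6,7}
(R \ S) ∩ R = {3,6,7}
(Q ∩ R) ∪ ((R \ S) ∩ R) = {1,3,6,7,9}
|(Q ∩ R) ∪ ((R \ S) ∩ R)| = 5

5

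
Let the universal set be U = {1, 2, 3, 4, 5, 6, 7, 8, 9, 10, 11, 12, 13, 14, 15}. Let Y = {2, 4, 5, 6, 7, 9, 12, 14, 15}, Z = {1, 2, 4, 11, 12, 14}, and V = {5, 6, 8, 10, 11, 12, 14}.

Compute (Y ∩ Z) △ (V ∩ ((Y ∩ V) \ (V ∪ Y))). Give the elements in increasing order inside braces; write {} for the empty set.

{2, 4, 12, 14}

Y ∩ Z = {2, 4, 12, 14}
Y ∩ V = {5, 6, 12, 14}
V ∪ Y = {2, 4, 5, 6, 7, 8, 9, 10, 11, 12, 14, 15}
(Y ∩ V) \ (V ∪ Y) = {}
V ∩ ((Y ∩ V) \ (V ∪ Y)) = {}
(Y ∩ Z) △ (V ∩ ((Y ∩ V) \ (V ∪ Y))) = {2, 4, 12, 14}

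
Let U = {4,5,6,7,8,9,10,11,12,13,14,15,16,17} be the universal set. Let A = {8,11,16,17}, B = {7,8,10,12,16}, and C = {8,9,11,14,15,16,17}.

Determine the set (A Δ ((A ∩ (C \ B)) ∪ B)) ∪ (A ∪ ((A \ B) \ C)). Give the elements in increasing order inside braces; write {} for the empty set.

{7,8,10,11,12,16,17}

C \ B = {9,11,14,15,17}
A ∩ (C \ B) = {11,17}
(A ∩ (C \ B)) ∪ B = {7,8,10,11,12,16,17}
A Δ ((A ∩ (C \ B)) ∪ B) = {7,10,12}
A \ B = {11,17}
(A \ B) \ C = {}
A ∪ ((A \ B) \ C) = {8,11,16,17}
(A Δ ((A ∩ (C \ B)) ∪ B)) ∪ (A ∪ ((A \ B) \ C)) = {7,8,10,11,12,16,17}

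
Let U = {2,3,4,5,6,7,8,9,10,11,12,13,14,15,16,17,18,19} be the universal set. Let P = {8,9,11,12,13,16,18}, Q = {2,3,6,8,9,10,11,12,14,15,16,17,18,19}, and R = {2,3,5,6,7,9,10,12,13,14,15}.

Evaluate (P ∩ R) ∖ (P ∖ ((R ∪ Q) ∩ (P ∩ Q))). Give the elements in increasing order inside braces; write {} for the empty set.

P ∩ R = {9,12,13}
R ∪ Q = {2,3,5,6,7,8,9,10,11,12,13,14,15,16,17,18,19}
P ∩ Q = {8,9,11,12,16,18}
(R ∪ Q) ∩ (P ∩ Q) = {8,9,11,12,16,18}
P ∖ ((R ∪ Q) ∩ (P ∩ Q)) = {13}
(P ∩ R) ∖ (P ∖ ((R ∪ Q) ∩ (P ∩ Q))) = {9,12}

{9,12}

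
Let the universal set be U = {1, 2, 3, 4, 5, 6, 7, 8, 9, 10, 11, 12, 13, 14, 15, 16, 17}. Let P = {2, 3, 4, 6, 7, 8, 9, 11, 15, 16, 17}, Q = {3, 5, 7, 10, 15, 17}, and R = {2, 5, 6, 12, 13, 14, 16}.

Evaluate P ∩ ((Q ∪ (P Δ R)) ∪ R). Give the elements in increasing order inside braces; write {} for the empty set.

{2, 3, 4, 6, 7, 8, 9, 11, 15, 16, 17}

P Δ R = {3, 4, 5, 7, 8, 9, 11, 12, 13, 14, 15, 17}
Q ∪ (P Δ R) = {3, 4, 5, 7, 8, 9, 10, 11, 12, 13, 14, 15, 17}
(Q ∪ (P Δ R)) ∪ R = {2, 3, 4, 5, 6, 7, 8, 9, 10, 11, 12, 13, 14, 15, 16, 17}
P ∩ ((Q ∪ (P Δ R)) ∪ R) = {2, 3, 4, 6, 7, 8, 9, 11, 15, 16, 17}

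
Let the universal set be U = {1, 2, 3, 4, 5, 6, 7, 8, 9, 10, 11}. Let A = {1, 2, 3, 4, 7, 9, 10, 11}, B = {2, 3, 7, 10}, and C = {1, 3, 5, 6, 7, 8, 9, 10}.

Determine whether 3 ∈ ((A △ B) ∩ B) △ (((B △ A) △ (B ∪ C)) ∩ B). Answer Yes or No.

Yes

3 ∈ A and 3 ∈ B, so 3 ∉ A △ B
3 ∉ (A △ B) and 3 ∈ B, so 3 ∉ (A △ B) ∩ B
3 ∈ B and 3 ∈ A, so 3 ∉ B △ A
3 ∈ B and 3 ∈ C, so 3 ∈ B ∪ C
3 ∉ (B △ A) and 3 ∈ (B ∪ C), so 3 ∈ (B △ A) △ (B ∪ C)
3 ∈ ((B △ A) △ (B ∪ C)) and 3 ∈ B, so 3 ∈ ((B △ A) △ (B ∪ C)) ∩ B
3 ∉ ((A △ B) ∩ B) and 3 ∈ (((B △ A) △ (B ∪ C)) ∩ B), so 3 ∈ ((A △ B) ∩ B) △ (((B △ A) △ (B ∪ C)) ∩ B)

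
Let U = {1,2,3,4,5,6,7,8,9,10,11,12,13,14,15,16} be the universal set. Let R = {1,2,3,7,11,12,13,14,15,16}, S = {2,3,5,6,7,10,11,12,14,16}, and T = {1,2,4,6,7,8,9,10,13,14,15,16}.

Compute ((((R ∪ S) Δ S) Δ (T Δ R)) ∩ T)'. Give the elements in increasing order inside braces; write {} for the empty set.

{2,3,5,7,11,12,14,16}

R ∪ S = {1,2,3,5,6,7,10,11,12,13,14,15,16}
(R ∪ S) Δ S = {1,13,15}
T Δ R = {3,4,6,8,9,10,11,12}
((R ∪ S) Δ S) Δ (T Δ R) = {1,3,4,6,8,9,10,11,12,13,15}
(((R ∪ S) Δ S) Δ (T Δ R)) ∩ T = {1,4,6,8,9,10,13,15}
((((R ∪ S) Δ S) Δ (T Δ R)) ∩ T)' = {2,3,5,7,11,12,14,16}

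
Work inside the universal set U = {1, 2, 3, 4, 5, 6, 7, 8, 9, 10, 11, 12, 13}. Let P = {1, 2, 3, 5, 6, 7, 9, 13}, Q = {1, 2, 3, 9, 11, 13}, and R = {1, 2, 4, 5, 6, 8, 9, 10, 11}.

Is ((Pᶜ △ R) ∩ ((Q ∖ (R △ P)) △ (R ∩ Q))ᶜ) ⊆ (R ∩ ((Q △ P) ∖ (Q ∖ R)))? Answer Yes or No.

Pᶜ = {4, 8, 10, 11, 12}
Pᶜ △ R = {1, 2, 5, 6, 9, 12}
R △ P = {3, 4, 7, 8, 10, 11, 13}
Q ∖ (R △ P) = {1, 2, 9}
R ∩ Q = {1, 2, 9, 11}
(Q ∖ (R △ P)) △ (R ∩ Q) = {11}
((Q ∖ (R △ P)) △ (R ∩ Q))ᶜ = {1, 2, 3, 4, 5, 6, 7, 8, 9, 10, 12, 13}
(Pᶜ △ R) ∩ ((Q ∖ (R △ P)) △ (R ∩ Q))ᶜ = {1, 2, 5, 6, 9, 12}
Q △ P = {5, 6, 7, 11}
Q ∖ R = {3, 13}
(Q △ P) ∖ (Q ∖ R) = {5, 6, 7, 11}
R ∩ ((Q △ P) ∖ (Q ∖ R)) = {5, 6, 11}
1 ∈ (Pᶜ △ R) ∩ ((Q ∖ (R △ P)) △ (R ∩ Q))ᶜ but 1 ∉ R ∩ ((Q △ P) ∖ (Q ∖ R)), so the inclusion fails.

No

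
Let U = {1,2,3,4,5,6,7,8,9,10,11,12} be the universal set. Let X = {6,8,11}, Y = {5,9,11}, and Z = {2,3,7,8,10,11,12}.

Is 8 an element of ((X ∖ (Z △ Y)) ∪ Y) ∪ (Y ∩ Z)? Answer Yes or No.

8 ∈ Z and 8 ∉ Y, so 8 ∈ Z △ Y
8 ∈ X and 8 ∈ (Z △ Y), so 8 ∉ X ∖ (Z △ Y)
8 ∉ (X ∖ (Z △ Y)) and 8 ∉ Y, so 8 ∉ (X ∖ (Z △ Y)) ∪ Y
8 ∉ Y and 8 ∈ Z, so 8 ∉ Y ∩ Z
8 ∉ ((X ∖ (Z △ Y)) ∪ Y) and 8 ∉ (Y ∩ Z), so 8 ∉ ((X ∖ (Z △ Y)) ∪ Y) ∪ (Y ∩ Z)

No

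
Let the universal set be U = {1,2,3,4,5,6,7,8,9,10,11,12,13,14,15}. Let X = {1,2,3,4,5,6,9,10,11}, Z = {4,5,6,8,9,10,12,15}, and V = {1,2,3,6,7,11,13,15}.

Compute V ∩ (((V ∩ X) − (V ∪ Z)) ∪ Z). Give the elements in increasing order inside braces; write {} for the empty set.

{6,15}

V ∩ X = {1,2,3,6,11}
V ∪ Z = {1,2,3,4,5,6,7,8,9,10,11,12,13,15}
(V ∩ X) − (V ∪ Z) = {}
((V ∩ X) − (V ∪ Z)) ∪ Z = {4,5,6,8,9,10,12,15}
V ∩ (((V ∩ X) − (V ∪ Z)) ∪ Z) = {6,15}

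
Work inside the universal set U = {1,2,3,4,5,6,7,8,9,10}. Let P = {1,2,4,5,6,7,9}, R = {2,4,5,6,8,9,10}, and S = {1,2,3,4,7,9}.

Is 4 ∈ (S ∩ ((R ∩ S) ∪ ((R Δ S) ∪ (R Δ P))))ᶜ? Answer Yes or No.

No

4 ∈ R and 4 ∈ S, so 4 ∈ R ∩ S
4 ∈ R and 4 ∈ S, so 4 ∉ R Δ S
4 ∈ R and 4 ∈ P, so 4 ∉ R Δ P
4 ∉ (R Δ S) and 4 ∉ (R Δ P), so 4 ∉ (R Δ S) ∪ (R Δ P)
4 ∈ (R ∩ S) and 4 ∉ ((R Δ S) ∪ (R Δ P)), so 4 ∈ (R ∩ S) ∪ ((R Δ S) ∪ (R Δ P))
4 ∈ S and 4 ∈ ((R ∩ S) ∪ ((R Δ S) ∪ (R Δ P))), so 4 ∈ S ∩ ((R ∩ S) ∪ ((R Δ S) ∪ (R Δ P)))
4 ∉ (S ∩ ((R ∩ S) ∪ ((R Δ S) ∪ (R Δ P))))ᶜ since 4 ∈ (S ∩ ((R ∩ S) ∪ ((R Δ S) ∪ (R Δ P))))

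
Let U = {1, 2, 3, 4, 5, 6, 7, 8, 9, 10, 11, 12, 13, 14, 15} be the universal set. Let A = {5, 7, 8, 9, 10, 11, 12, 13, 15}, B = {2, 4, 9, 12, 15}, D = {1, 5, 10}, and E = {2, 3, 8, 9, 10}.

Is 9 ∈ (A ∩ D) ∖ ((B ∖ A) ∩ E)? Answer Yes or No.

No

9 ∈ A and 9 ∉ D, so 9 ∉ A ∩ D
9 ∈ B and 9 ∈ A, so 9 ∉ B ∖ A
9 ∉ (B ∖ A) and 9 ∈ E, so 9 ∉ (B ∖ A) ∩ E
9 ∉ (A ∩ D) and 9 ∉ ((B ∖ A) ∩ E), so 9 ∉ (A ∩ D) ∖ ((B ∖ A) ∩ E)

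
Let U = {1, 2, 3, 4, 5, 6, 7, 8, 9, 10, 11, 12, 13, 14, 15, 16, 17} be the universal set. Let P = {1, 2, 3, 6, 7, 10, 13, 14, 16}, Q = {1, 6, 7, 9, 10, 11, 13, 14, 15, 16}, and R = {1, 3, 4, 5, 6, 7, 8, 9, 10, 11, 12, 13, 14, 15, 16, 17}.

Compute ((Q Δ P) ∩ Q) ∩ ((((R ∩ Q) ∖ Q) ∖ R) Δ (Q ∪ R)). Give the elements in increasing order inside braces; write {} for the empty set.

{9, 11, 15}

Q Δ P = {2, 3, 9, 11, 15}
(Q Δ P) ∩ Q = {9, 11, 15}
R ∩ Q = {1, 6, 7, 9, 10, 11, 13, 14, 15, 16}
(R ∩ Q) ∖ Q = {}
((R ∩ Q) ∖ Q) ∖ R = {}
Q ∪ R = {1, 3, 4, 5, 6, 7, 8, 9, 10, 11, 12, 13, 14, 15, 16, 17}
(((R ∩ Q) ∖ Q) ∖ R) Δ (Q ∪ R) = {1, 3, 4, 5, 6, 7, 8, 9, 10, 11, 12, 13, 14, 15, 16, 17}
((Q Δ P) ∩ Q) ∩ ((((R ∩ Q) ∖ Q) ∖ R) Δ (Q ∪ R)) = {9, 11, 15}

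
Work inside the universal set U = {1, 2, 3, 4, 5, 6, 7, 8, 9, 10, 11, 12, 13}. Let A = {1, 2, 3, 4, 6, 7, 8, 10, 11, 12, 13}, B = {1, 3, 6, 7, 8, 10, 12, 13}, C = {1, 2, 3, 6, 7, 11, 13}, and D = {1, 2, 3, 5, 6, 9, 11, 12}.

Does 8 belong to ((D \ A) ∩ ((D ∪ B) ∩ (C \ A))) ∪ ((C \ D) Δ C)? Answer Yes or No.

No

8 ∉ D and 8 ∈ A, so 8 ∉ D \ A
8 ∉ D and 8 ∈ B, so 8 ∈ D ∪ B
8 ∉ C and 8 ∈ A, so 8 ∉ C \ A
8 ∈ (D ∪ B) and 8 ∉ (C \ A), so 8 ∉ (D ∪ B) ∩ (C \ A)
8 ∉ (D \ A) and 8 ∉ ((D ∪ B) ∩ (C \ A)), so 8 ∉ (D \ A) ∩ ((D ∪ B) ∩ (C \ A))
8 ∉ C and 8 ∉ D, so 8 ∉ C \ D
8 ∉ (C \ D) and 8 ∉ C, so 8 ∉ (C \ D) Δ C
8 ∉ ((D \ A) ∩ ((D ∪ B) ∩ (C \ A))) and 8 ∉ ((C \ D) Δ C), so 8 ∉ ((D \ A) ∩ ((D ∪ B) ∩ (C \ A))) ∪ ((C \ D) Δ C)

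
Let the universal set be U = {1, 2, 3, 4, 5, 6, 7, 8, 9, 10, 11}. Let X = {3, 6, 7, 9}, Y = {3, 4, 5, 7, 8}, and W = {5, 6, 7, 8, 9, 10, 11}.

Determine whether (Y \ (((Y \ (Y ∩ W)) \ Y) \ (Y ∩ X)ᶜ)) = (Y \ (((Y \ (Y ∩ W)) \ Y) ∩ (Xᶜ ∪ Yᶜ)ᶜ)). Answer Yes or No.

Y ∩ W = {5, 7, 8}
Y \ (Y ∩ W) = {3, 4}
(Y \ (Y ∩ W)) \ Y = {}
Y ∩ X = {3, 7}
(Y ∩ X)ᶜ = {1, 2, 4, 5, 6, 8, 9, 10, 11}
((Y \ (Y ∩ W)) \ Y) \ (Y ∩ X)ᶜ = {}
Y \ (((Y \ (Y ∩ W)) \ Y) \ (Y ∩ X)ᶜ) = {3, 4, 5, 7, 8}
Xᶜ = {1, 2, 4, 5, 8, 10, 11}
Yᶜ = {1, 2, 6, 9, 10, 11}
Xᶜ ∪ Yᶜ = {1, 2, 4, 5, 6, 8, 9, 10, 11}
(Xᶜ ∪ Yᶜ)ᶜ = {3, 7}
((Y \ (Y ∩ W)) \ Y) ∩ (Xᶜ ∪ Yᶜ)ᶜ = {}
Y \ (((Y \ (Y ∩ W)) \ Y) ∩ (Xᶜ ∪ Yᶜ)ᶜ) = {3, 4, 5, 7, 8}
Both equal {3, 4, 5, 7, 8}, so Y \ (((Y \ (Y ∩ W)) \ Y) \ (Y ∩ X)ᶜ) = Y \ (((Y \ (Y ∩ W)) \ Y) ∩ (Xᶜ ∪ Yᶜ)ᶜ).

Yes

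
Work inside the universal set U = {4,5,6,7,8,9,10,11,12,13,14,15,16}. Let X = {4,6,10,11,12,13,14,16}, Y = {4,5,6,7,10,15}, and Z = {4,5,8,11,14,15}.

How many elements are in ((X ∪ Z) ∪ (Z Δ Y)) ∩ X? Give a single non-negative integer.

X ∪ Z = {4,5,6,8,10,11,12,13,14,15,16}
Z Δ Y = {6,7,8,10,11,14}
(X ∪ Z) ∪ (Z Δ Y) = {4,5,6,7,8,10,11,12,13,14,15,16}
((X ∪ Z) ∪ (Z Δ Y)) ∩ X = {4,6,10,11,12,13,14,16}
|((X ∪ Z) ∪ (Z Δ Y)) ∩ X| = 8

8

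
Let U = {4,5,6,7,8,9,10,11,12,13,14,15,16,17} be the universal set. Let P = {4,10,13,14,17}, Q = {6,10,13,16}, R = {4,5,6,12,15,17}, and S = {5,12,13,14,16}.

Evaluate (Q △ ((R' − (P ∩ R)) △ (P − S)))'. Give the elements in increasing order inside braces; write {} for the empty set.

{5,12,13,15,16}

R' = {7,8,9,10,11,13,14,16}
P ∩ R = {4,17}
R' − (P ∩ R) = {7,8,9,10,11,13,14,16}
P − S = {4,10,17}
(R' − (P ∩ R)) △ (P − S) = {4,7,8,9,11,13,14,16,17}
Q △ ((R' − (P ∩ R)) △ (P − S)) = {4,6,7,8,9,10,11,14,17}
(Q △ ((R' − (P ∩ R)) △ (P − S)))' = {5,12,13,15,16}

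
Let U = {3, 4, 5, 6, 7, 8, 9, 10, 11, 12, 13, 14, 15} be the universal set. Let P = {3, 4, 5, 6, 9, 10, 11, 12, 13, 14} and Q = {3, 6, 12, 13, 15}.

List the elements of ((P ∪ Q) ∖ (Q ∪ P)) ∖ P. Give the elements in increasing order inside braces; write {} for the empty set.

{}

P ∪ Q = {3, 4, 5, 6, 9, 10, 11, 12, 13, 14, 15}
Q ∪ P = {3, 4, 5, 6, 9, 10, 11, 12, 13, 14, 15}
(P ∪ Q) ∖ (Q ∪ P) = {}
((P ∪ Q) ∖ (Q ∪ P)) ∖ P = {}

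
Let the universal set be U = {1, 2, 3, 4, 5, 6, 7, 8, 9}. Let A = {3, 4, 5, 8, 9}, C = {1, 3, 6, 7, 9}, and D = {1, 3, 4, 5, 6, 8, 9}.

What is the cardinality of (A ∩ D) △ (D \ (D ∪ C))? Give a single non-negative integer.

5

A ∩ D = {3, 4, 5, 8, 9}
D ∪ C = {1, 3, 4, 5, 6, 7, 8, 9}
D \ (D ∪ C) = {}
(A ∩ D) △ (D \ (D ∪ C)) = {3, 4, 5, 8, 9}
|(A ∩ D) △ (D \ (D ∪ C))| = 5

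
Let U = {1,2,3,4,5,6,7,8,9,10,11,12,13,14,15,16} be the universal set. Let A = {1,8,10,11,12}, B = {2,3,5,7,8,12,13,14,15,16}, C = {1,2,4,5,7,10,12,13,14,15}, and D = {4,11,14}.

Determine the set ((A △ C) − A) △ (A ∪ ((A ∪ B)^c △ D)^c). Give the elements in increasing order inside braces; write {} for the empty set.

{1,3,8,10,11,12,14,16}

A △ C = {2,4,5,7,8,11,13,14,15}
(A △ C) − A = {2,4,5,7,13,14,15}
A ∪ B = {1,2,3,5,7,8,10,11,12,13,14,15,16}
(A ∪ B)^c = {4,6,9}
(A ∪ B)^c △ D = {6,9,11,14}
((A ∪ B)^c △ D)^c = {1,2,3,4,5,7,8,10,12,13,15,16}
A ∪ ((A ∪ B)^c △ D)^c = {1,2,3,4,5,7,8,10,11,12,13,15,16}
((A △ C) − A) △ (A ∪ ((A ∪ B)^c △ D)^c) = {1,3,8,10,11,12,14,16}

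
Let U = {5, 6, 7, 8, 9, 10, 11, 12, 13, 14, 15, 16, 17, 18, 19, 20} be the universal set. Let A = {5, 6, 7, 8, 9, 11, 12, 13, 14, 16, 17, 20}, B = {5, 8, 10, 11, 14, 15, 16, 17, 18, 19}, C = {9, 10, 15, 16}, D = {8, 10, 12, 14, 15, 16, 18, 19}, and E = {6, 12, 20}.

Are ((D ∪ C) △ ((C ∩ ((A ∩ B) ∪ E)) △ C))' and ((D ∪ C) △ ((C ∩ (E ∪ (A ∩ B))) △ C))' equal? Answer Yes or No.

D ∪ C = {8, 9, 10, 12, 14, 15, 16, 18, 19}
A ∩ B = {5, 8, 11, 14, 16, 17}
(A ∩ B) ∪ E = {5, 6, 8, 11, 12, 14, 16, 17, 20}
C ∩ ((A ∩ B) ∪ E) = {16}
(C ∩ ((A ∩ B) ∪ E)) △ C = {9, 10, 15}
(D ∪ C) △ ((C ∩ ((A ∩ B) ∪ E)) △ C) = {8, 12, 14, 16, 18, 19}
((D ∪ C) △ ((C ∩ ((A ∩ B) ∪ E)) △ C))' = {5, 6, 7, 9, 10, 11, 13, 15, 17, 20}
E ∪ (A ∩ B) = {5, 6, 8, 11, 12, 14, 16, 17, 20}
C ∩ (E ∪ (A ∩ B)) = {16}
(C ∩ (E ∪ (A ∩ B))) △ C = {9, 10, 15}
(D ∪ C) △ ((C ∩ (E ∪ (A ∩ B))) △ C) = {8, 12, 14, 16, 18, 19}
((D ∪ C) △ ((C ∩ (E ∪ (A ∩ B))) △ C))' = {5, 6, 7, 9, 10, 11, 13, 15, 17, 20}
Both equal {5, 6, 7, 9, 10, 11, 13, 15, 17, 20}, so ((D ∪ C) △ ((C ∩ ((A ∩ B) ∪ E)) △ C))' = ((D ∪ C) △ ((C ∩ (E ∪ (A ∩ B))) △ C))'.

Yes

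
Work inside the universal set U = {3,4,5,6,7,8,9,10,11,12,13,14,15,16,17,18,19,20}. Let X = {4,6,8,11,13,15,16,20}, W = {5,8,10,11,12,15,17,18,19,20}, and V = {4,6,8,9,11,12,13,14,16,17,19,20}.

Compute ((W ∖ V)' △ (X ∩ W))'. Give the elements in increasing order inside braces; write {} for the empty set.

W ∖ V = {5,10,15,18}
(W ∖ V)' = {3,4,6,7,8,9,11,12,13,14,16,17,19,20}
X ∩ W = {8,11,15,20}
(W ∖ V)' △ (X ∩ W) = {3,4,6,7,9,12,13,14,15,16,17,19}
((W ∖ V)' △ (X ∩ W))' = {5,8,10,11,18,20}

{5,8,10,11,18,20}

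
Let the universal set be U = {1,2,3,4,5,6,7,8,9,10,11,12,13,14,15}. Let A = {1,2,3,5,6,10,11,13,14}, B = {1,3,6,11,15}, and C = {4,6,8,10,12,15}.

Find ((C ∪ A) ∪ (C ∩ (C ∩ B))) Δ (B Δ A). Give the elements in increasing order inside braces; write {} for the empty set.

{1,3,4,6,8,11,12}

C ∪ A = {1,2,3,4,5,6,8,10,11,12,13,14,15}
C ∩ B = {6,15}
C ∩ (C ∩ B) = {6,15}
(C ∪ A) ∪ (C ∩ (C ∩ B)) = {1,2,3,4,5,6,8,10,11,12,13,14,15}
B Δ A = {2,5,10,13,14,15}
((C ∪ A) ∪ (C ∩ (C ∩ B))) Δ (B Δ A) = {1,3,4,6,8,11,12}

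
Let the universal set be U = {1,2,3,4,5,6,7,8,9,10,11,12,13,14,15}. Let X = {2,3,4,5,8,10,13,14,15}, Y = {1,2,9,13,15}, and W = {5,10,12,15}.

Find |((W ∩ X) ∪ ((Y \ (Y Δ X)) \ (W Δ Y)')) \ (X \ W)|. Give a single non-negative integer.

3

W ∩ X = {5,10,15}
Y Δ X = {1,3,4,5,8,9,10,14}
Y \ (Y Δ X) = {2,13,15}
W Δ Y = {1,2,5,9,10,12,13}
(W Δ Y)' = {3,4,6,7,8,11,14,15}
(Y \ (Y Δ X)) \ (W Δ Y)' = {2,13}
(W ∩ X) ∪ ((Y \ (Y Δ X)) \ (W Δ Y)') = {2,5,10,13,15}
X \ W = {2,3,4,8,13,14}
((W ∩ X) ∪ ((Y \ (Y Δ X)) \ (W Δ Y)')) \ (X \ W) = {5,10,15}
|((W ∩ X) ∪ ((Y \ (Y Δ X)) \ (W Δ Y)')) \ (X \ W)| = 3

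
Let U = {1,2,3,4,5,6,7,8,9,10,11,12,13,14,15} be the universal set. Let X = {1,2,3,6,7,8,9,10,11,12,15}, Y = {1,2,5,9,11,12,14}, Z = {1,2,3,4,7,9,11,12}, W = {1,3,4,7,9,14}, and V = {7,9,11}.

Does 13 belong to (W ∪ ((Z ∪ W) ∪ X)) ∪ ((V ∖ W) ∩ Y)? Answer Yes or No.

13 ∉ Z and 13 ∉ W, so 13 ∉ Z ∪ W
13 ∉ (Z ∪ W) and 13 ∉ X, so 13 ∉ (Z ∪ W) ∪ X
13 ∉ W and 13 ∉ ((Z ∪ W) ∪ X), so 13 ∉ W ∪ ((Z ∪ W) ∪ X)
13 ∉ V and 13 ∉ W, so 13 ∉ V ∖ W
13 ∉ (V ∖ W) and 13 ∉ Y, so 13 ∉ (V ∖ W) ∩ Y
13 ∉ (W ∪ ((Z ∪ W) ∪ X)) and 13 ∉ ((V ∖ W) ∩ Y), so 13 ∉ (W ∪ ((Z ∪ W) ∪ X)) ∪ ((V ∖ W) ∩ Y)

No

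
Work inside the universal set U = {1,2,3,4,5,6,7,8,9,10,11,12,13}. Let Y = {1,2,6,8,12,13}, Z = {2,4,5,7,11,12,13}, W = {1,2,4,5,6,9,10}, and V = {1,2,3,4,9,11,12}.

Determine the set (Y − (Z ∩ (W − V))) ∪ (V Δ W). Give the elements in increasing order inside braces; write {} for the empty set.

{1,2,3,5,6,8,10,11,12,13}

W − V = {5,6,10}
Z ∩ (W − V) = {5}
Y − (Z ∩ (W − V)) = {1,2,6,8,12,13}
V Δ W = {3,5,6,10,11,12}
(Y − (Z ∩ (W − V))) ∪ (V Δ W) = {1,2,3,5,6,8,10,11,12,13}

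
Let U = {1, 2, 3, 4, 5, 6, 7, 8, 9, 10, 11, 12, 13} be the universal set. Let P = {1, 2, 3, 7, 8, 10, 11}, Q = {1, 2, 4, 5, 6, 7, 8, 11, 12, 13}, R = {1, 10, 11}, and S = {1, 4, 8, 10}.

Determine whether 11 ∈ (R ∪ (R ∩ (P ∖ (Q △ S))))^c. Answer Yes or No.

11 ∈ Q and 11 ∉ S, so 11 ∈ Q △ S
11 ∈ P and 11 ∈ (Q △ S), so 11 ∉ P ∖ (Q △ S)
11 ∈ R and 11 ∉ (P ∖ (Q △ S)), so 11 ∉ R ∩ (P ∖ (Q △ S))
11 ∈ R and 11 ∉ (R ∩ (P ∖ (Q △ S))), so 11 ∈ R ∪ (R ∩ (P ∖ (Q △ S)))
11 ∉ (R ∪ (R ∩ (P ∖ (Q △ S))))^c since 11 ∈ (R ∪ (R ∩ (P ∖ (Q △ S))))

No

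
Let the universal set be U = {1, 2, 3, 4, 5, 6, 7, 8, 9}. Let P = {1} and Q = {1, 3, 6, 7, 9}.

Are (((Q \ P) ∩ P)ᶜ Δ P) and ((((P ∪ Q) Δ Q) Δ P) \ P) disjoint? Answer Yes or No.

Yes

Q \ P = {3, 6, 7, 9}
(Q \ P) ∩ P = {}
((Q \ P) ∩ P)ᶜ = {1, 2, 3, 4, 5, 6, 7, 8, 9}
((Q \ P) ∩ P)ᶜ Δ P = {2, 3, 4, 5, 6, 7, 8, 9}
P ∪ Q = {1, 3, 6, 7, 9}
(P ∪ Q) Δ Q = {}
((P ∪ Q) Δ Q) Δ P = {1}
(((P ∪ Q) Δ Q) Δ P) \ P = {}
{2, 3, 4, 5, 6, 7, 8, 9} and {} share no elements.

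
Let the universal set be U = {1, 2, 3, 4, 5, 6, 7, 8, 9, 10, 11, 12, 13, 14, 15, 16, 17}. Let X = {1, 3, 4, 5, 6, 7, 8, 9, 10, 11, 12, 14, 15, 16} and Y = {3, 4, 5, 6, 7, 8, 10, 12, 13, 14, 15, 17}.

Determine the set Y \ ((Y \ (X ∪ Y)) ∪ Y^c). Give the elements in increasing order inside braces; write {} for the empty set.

X ∪ Y = {1, 3, 4, 5, 6, 7, 8, 9, 10, 11, 12, 13, 14, 15, 16, 17}
Y \ (X ∪ Y) = {}
Y^c = {1, 2, 9, 11, 16}
(Y \ (X ∪ Y)) ∪ Y^c = {1, 2, 9, 11, 16}
Y \ ((Y \ (X ∪ Y)) ∪ Y^c) = {3, 4, 5, 6, 7, 8, 10, 12, 13, 14, 15, 17}

{3, 4, 5, 6, 7, 8, 10, 12, 13, 14, 15, 17}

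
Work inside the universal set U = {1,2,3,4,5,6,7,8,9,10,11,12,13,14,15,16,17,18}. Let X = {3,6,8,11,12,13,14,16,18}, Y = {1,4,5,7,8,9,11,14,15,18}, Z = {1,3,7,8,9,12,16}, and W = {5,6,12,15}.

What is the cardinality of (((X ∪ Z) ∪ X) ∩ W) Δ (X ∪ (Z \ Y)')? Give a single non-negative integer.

X ∪ Z = {1,3,6,7,8,9,11,12,13,14,16,18}
(X ∪ Z) ∪ X = {1,3,6,7,8,9,11,12,13,14,16,18}
((X ∪ Z) ∪ X) ∩ W = {6,12}
Z \ Y = {3,12,16}
(Z \ Y)' = {1,2,4,5,6,7,8,9,10,11,13,14,15,17,18}
X ∪ (Z \ Y)' = {1,2,3,4,5,6,7,8,9,10,11,12,13,14,15,16,17,18}
(((X ∪ Z) ∪ X) ∩ W) Δ (X ∪ (Z \ Y)') = {1,2,3,4,5,7,8,9,10,11,13,14,15,16,17,18}
|(((X ∪ Z) ∪ X) ∩ W) Δ (X ∪ (Z \ Y)')| = 16

16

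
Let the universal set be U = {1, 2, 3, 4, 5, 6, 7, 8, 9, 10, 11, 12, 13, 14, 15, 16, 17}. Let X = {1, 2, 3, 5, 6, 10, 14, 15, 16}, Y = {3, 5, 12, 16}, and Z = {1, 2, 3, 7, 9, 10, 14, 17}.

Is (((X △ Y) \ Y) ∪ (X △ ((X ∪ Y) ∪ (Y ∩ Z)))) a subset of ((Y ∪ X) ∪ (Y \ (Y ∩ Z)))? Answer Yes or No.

X △ Y = {1, 2, 6, 10, 12, 14, 15}
(X △ Y) \ Y = {1, 2, 6, 10, 14, 15}
X ∪ Y = {1, 2, 3, 5, 6, 10, 12, 14, 15, 16}
Y ∩ Z = {3}
(X ∪ Y) ∪ (Y ∩ Z) = {1, 2, 3, 5, 6, 10, 12, 14, 15, 16}
X △ ((X ∪ Y) ∪ (Y ∩ Z)) = {12}
((X △ Y) \ Y) ∪ (X △ ((X ∪ Y) ∪ (Y ∩ Z))) = {1, 2, 6, 10, 12, 14, 15}
Y ∪ X = {1, 2, 3, 5, 6, 10, 12, 14, 15, 16}
Y \ (Y ∩ Z) = {5, 12, 16}
(Y ∪ X) ∪ (Y \ (Y ∩ Z)) = {1, 2, 3, 5, 6, 10, 12, 14, 15, 16}
Every element of {1, 2, 6, 10, 12, 14, 15} is in {1, 2, 3, 5, 6, 10, 12, 14, 15, 16}, so ((X △ Y) \ Y) ∪ (X △ ((X ∪ Y) ∪ (Y ∩ Z))) ⊆ (Y ∪ X) ∪ (Y \ (Y ∩ Z)).

Yes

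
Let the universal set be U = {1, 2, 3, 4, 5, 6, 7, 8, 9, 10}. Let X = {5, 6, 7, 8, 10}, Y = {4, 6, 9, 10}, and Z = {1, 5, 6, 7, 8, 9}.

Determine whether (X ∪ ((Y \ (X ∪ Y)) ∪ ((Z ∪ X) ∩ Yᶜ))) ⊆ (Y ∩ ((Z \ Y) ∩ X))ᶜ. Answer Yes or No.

X ∪ Y = {4, 5, 6, 7, 8, 9, 10}
Y \ (X ∪ Y) = {}
Z ∪ X = {1, 5, 6, 7, 8, 9, 10}
Yᶜ = {1, 2, 3, 5, 7, 8}
(Z ∪ X) ∩ Yᶜ = {1, 5, 7, 8}
(Y \ (X ∪ Y)) ∪ ((Z ∪ X) ∩ Yᶜ) = {1, 5, 7, 8}
X ∪ ((Y \ (X ∪ Y)) ∪ ((Z ∪ X) ∩ Yᶜ)) = {1, 5, 6, 7, 8, 10}
Z \ Y = {1, 5, 7, 8}
(Z \ Y) ∩ X = {5, 7, 8}
Y ∩ ((Z \ Y) ∩ X) = {}
(Y ∩ ((Z \ Y) ∩ X))ᶜ = {1, 2, 3, 4, 5, 6, 7, 8, 9, 10}
Every element of {1, 5, 6, 7, 8, 10} is in {1, 2, 3, 4, 5, 6, 7, 8, 9, 10}, so X ∪ ((Y \ (X ∪ Y)) ∪ ((Z ∪ X) ∩ Yᶜ)) ⊆ (Y ∩ ((Z \ Y) ∩ X))ᶜ.

Yes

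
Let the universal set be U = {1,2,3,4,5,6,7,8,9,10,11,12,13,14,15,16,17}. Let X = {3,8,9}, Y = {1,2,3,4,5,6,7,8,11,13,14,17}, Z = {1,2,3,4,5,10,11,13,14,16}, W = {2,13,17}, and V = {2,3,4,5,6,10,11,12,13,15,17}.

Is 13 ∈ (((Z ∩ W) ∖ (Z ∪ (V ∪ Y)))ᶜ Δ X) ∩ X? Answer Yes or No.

13 ∈ Z and 13 ∈ W, so 13 ∈ Z ∩ W
13 ∈ V and 13 ∈ Y, so 13 ∈ V ∪ Y
13 ∈ Z and 13 ∈ (V ∪ Y), so 13 ∈ Z ∪ (V ∪ Y)
13 ∈ (Z ∩ W) and 13 ∈ (Z ∪ (V ∪ Y)), so 13 ∉ (Z ∩ W) ∖ (Z ∪ (V ∪ Y))
13 ∈ ((Z ∩ W) ∖ (Z ∪ (V ∪ Y)))ᶜ since 13 ∉ ((Z ∩ W) ∖ (Z ∪ (V ∪ Y)))
13 ∈ ((Z ∩ W) ∖ (Z ∪ (V ∪ Y)))ᶜ and 13 ∉ X, so 13 ∈ ((Z ∩ W) ∖ (Z ∪ (V ∪ Y)))ᶜ Δ X
13 ∈ (((Z ∩ W) ∖ (Z ∪ (V ∪ Y)))ᶜ Δ X) and 13 ∉ X, so 13 ∉ (((Z ∩ W) ∖ (Z ∪ (V ∪ Y)))ᶜ Δ X) ∩ X

No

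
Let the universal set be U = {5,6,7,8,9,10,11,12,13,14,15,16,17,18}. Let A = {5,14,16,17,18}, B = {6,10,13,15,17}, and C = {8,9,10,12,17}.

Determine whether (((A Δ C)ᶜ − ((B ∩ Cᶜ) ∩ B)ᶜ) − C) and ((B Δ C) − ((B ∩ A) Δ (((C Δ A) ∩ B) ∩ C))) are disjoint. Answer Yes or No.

No

A Δ C = {5,8,9,10,12,14,16,18}
(A Δ C)ᶜ = {6,7,11,13,15,17}
Cᶜ = {5,6,7,11,13,14,15,16,18}
B ∩ Cᶜ = {6,13,15}
(B ∩ Cᶜ) ∩ B = {6,13,15}
((B ∩ Cᶜ) ∩ B)ᶜ = {5,7,8,9,10,11,12,14,16,17,18}
(A Δ C)ᶜ − ((B ∩ Cᶜ) ∩ B)ᶜ = {6,13,15}
((A Δ C)ᶜ − ((B ∩ Cᶜ) ∩ B)ᶜ) − C = {6,13,15}
B Δ C = {6,8,9,12,13,15}
B ∩ A = {17}
C Δ A = {5,8,9,10,12,14,16,18}
(C Δ A) ∩ B = {10}
((C Δ A) ∩ B) ∩ C = {10}
(B ∩ A) Δ (((C Δ A) ∩ B) ∩ C) = {10,17}
(B Δ C) − ((B ∩ A) Δ (((C Δ A) ∩ B) ∩ C)) = {6,8,9,12,13,15}
6 lies in both, so they are not disjoint.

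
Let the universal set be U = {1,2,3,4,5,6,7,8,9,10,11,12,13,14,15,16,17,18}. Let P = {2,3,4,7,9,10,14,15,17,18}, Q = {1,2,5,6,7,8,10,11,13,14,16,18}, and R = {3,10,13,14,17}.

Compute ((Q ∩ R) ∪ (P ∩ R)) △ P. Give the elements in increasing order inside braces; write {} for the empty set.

{2,4,7,9,13,15,18}

Q ∩ R = {10,13,14}
P ∩ R = {3,10,14,17}
(Q ∩ R) ∪ (P ∩ R) = {3,10,13,14,17}
((Q ∩ R) ∪ (P ∩ R)) △ P = {2,4,7,9,13,15,18}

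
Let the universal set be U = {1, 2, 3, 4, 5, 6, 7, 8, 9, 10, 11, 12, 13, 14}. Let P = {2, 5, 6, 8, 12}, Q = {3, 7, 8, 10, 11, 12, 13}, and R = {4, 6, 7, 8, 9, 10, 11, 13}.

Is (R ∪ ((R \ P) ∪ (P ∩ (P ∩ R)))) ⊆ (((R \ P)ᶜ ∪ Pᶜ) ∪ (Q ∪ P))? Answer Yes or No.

Yes

R \ P = {4, 7, 9, 10, 11, 13}
P ∩ R = {6, 8}
P ∩ (P ∩ R) = {6, 8}
(R \ P) ∪ (P ∩ (P ∩ R)) = {4, 6, 7, 8, 9, 10, 11, 13}
R ∪ ((R \ P) ∪ (P ∩ (P ∩ R))) = {4, 6, 7, 8, 9, 10, 11, 13}
(R \ P)ᶜ = {1, 2, 3, 5, 6, 8, 12, 14}
Pᶜ = {1, 3, 4, 7, 9, 10, 11, 13, 14}
(R \ P)ᶜ ∪ Pᶜ = {1, 2, 3, 4, 5, 6, 7, 8, 9, 10, 11, 12, 13, 14}
Q ∪ P = {2, 3, 5, 6, 7, 8, 10, 11, 12, 13}
((R \ P)ᶜ ∪ Pᶜ) ∪ (Q ∪ P) = {1, 2, 3, 4, 5, 6, 7, 8, 9, 10, 11, 12, 13, 14}
Every element of {4, 6, 7, 8, 9, 10, 11, 13} is in {1, 2, 3, 4, 5, 6, 7, 8, 9, 10, 11, 12, 13, 14}, so R ∪ ((R \ P) ∪ (P ∩ (P ∩ R))) ⊆ ((R \ P)ᶜ ∪ Pᶜ) ∪ (Q ∪ P).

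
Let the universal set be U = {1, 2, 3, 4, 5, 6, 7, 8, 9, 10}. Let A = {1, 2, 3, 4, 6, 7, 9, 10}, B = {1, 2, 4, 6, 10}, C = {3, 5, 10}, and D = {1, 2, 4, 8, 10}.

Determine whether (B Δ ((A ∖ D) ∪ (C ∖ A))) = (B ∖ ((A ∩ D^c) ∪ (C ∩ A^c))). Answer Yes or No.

A ∖ D = {3, 6, 7, 9}
C ∖ A = {5}
(A ∖ D) ∪ (C ∖ A) = {3, 5, 6, 7, 9}
B Δ ((A ∖ D) ∪ (C ∖ A)) = {1, 2, 3, 4, 5, 7, 9, 10}
D^c = {3, 5, 6, 7, 9}
A ∩ D^c = {3, 6, 7, 9}
A^c = {5, 8}
C ∩ A^c = {5}
(A ∩ D^c) ∪ (C ∩ A^c) = {3, 5, 6, 7, 9}
B ∖ ((A ∩ D^c) ∪ (C ∩ A^c)) = {1, 2, 4, 10}
3 ∈ B Δ ((A ∖ D) ∪ (C ∖ A)) but 3 ∉ B ∖ ((A ∩ D^c) ∪ (C ∩ A^c)), so they differ.

No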